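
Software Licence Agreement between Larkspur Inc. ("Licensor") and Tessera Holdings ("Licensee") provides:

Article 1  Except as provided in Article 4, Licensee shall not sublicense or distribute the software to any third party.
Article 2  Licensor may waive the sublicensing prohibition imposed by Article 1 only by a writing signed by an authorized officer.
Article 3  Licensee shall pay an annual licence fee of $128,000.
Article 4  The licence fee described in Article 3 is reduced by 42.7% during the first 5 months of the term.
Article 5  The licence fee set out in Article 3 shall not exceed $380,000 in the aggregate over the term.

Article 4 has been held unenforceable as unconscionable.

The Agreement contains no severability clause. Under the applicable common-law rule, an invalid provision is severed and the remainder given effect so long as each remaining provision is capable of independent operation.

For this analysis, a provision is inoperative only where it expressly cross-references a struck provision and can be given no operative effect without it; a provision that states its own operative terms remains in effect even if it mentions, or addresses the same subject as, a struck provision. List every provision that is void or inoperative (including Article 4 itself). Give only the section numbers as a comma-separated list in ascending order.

4

Article 4 is struck. Although Article 1 refers to Article 4, its operative terms do not depend on Article 4, so it remains in effect. No other provision's operative terms depend on Article 4. With no severability clause, the stated default rule severs what cannot stand and enforces each remaining provision that can operate on its own. The provisions still in force are Article 1, Article 2, Article 3, and Article 5.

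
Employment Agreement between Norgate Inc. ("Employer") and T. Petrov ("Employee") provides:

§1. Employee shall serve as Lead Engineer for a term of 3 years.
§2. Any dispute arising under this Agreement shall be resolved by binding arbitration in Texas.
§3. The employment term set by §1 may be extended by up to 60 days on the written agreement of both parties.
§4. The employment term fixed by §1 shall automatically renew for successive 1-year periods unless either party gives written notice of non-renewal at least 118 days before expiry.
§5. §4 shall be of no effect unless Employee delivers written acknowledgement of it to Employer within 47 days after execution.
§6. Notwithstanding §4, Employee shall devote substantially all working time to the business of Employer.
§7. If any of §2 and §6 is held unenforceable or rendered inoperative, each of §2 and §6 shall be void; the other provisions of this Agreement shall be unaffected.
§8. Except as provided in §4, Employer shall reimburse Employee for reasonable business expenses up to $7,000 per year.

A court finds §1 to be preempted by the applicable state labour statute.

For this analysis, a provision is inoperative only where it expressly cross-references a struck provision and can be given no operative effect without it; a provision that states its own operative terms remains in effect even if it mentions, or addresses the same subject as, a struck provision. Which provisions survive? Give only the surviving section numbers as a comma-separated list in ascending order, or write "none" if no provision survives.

§1 is struck. The whole of §3 is the extension of the employment term, defined by reference to §1, so §3 cannot stand once §1 is removed. §4 does nothing except set the renewal of the employment term by reference to §1; with §1 gone it has no independent effect and is inoperative. The only function of §5 is the acknowledgement condition for §4, so it cannot stand once §4 is removed. Although §8 refers to §4, its operative terms do not depend on §4, so it remains in effect. Although §6 refers to §4, its operative terms do not depend on §4, so it remains in effect. §7 ties §2 and §6 together, but none of those is affected here; the remaining provisions continue in force under §7. That leaves §2, §6, §7, and §8 in effect.

2, 6, 7, 8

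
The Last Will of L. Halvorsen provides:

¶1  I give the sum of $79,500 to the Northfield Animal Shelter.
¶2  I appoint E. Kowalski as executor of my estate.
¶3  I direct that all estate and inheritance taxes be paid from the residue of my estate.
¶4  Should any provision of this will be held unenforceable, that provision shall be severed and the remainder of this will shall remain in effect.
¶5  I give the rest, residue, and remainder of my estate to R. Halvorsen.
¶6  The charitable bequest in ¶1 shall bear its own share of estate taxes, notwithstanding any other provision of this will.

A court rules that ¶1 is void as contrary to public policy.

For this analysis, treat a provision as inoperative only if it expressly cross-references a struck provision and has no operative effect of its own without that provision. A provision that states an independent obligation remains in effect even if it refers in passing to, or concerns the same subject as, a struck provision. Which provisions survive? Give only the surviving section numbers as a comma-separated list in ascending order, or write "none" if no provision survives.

¶1 is struck. ¶6 has no operative effect of its own apart from ¶1 and is therefore inoperative. ¶4 is a severability clause and preserves every provision that can still be given independent effect. ¶2, ¶3, ¶4, and ¶5 remain in effect.

2, 3, 4, 5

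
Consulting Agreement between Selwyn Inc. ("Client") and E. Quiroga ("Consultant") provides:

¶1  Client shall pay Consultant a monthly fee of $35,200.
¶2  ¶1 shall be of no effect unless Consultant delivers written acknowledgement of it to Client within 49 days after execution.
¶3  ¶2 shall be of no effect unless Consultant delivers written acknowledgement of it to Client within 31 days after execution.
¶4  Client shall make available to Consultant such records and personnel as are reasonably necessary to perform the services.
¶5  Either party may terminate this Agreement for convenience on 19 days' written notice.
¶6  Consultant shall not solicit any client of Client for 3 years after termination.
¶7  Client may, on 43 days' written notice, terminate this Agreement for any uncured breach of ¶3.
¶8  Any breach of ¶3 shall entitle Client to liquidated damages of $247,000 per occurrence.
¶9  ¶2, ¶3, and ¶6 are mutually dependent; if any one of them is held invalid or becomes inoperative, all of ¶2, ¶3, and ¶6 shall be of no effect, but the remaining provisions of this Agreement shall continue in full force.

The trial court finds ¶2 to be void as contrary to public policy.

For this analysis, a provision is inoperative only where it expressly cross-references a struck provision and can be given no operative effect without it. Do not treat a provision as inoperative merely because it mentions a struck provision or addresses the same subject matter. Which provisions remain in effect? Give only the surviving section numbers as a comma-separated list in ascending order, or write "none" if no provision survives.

¶2 is struck. The only function of ¶3 is the acknowledgement condition for ¶2, so it cannot stand once ¶2 is removed. ¶7 operates only by reference to ¶3, so it falls with ¶3. ¶8 operates only by reference to ¶3, so it falls with ¶3. ¶9 declares ¶2, ¶3, and ¶6 mutually dependent; since one of them has fallen, all of them are of no effect. That brings down ¶6 as well. The remainder continues in force under ¶9. That leaves ¶1, ¶4, ¶5, and ¶9 in effect.

1, 4, 5, 9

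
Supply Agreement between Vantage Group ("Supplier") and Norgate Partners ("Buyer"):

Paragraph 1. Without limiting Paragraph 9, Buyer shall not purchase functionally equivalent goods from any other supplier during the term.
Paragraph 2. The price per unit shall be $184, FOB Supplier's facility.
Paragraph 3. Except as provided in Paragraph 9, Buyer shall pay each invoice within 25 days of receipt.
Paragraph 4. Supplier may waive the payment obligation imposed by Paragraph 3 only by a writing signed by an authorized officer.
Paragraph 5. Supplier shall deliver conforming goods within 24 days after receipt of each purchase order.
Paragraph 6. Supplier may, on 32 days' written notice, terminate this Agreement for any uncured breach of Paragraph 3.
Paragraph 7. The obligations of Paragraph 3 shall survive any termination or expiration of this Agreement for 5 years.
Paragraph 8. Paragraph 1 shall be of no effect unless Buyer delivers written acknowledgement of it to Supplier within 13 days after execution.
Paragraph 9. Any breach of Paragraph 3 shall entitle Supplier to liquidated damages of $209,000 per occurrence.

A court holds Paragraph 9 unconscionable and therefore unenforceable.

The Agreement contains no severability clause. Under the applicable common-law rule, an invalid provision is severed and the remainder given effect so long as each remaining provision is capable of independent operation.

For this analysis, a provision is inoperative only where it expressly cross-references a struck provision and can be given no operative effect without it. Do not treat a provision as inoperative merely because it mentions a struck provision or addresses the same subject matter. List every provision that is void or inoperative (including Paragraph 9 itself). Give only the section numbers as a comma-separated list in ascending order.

Paragraph 9 is struck. Paragraph 3 mentions Paragraph 9 but its own obligation stands independently of Paragraph 9, so Paragraph 3 is not affected. Although Paragraph 1 refers to Paragraph 9, its operative terms do not depend on Paragraph 9, so it remains in effect. No other provision's operative terms depend on Paragraph 9. With no severability clause, the stated default rule severs what cannot stand and enforces each remaining provision that can operate on its own. The provisions still in force are Paragraph 1, Paragraph 2, Paragraph 3, Paragraph 4, Paragraph 5, Paragraph 6, Paragraph 7, and Paragraph 8.

9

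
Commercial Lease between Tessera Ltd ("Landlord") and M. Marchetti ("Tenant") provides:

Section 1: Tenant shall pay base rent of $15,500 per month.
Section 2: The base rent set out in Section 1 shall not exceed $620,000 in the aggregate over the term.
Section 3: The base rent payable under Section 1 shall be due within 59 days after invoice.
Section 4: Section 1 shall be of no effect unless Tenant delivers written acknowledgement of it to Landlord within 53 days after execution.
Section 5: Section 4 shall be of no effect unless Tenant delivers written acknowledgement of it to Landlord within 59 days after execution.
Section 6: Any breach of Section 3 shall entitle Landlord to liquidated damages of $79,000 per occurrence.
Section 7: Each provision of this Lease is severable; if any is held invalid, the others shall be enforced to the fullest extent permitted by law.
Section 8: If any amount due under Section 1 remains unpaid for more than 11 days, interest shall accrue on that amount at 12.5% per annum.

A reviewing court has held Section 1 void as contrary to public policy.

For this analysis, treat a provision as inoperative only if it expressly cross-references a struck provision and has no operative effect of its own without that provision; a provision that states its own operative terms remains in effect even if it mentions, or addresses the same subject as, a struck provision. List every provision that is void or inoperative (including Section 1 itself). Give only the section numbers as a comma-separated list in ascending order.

Section 1 is struck. Section 2 operates only by reference to Section 1, so it falls with Section 1. Section 3 does nothing except set the payment deadline for the base rent by reference to Section 1; with Section 1 gone it has no independent effect and is inoperative. Section 4 merely fixes the acknowledgement condition for Section 1; with Section 1 gone it has nothing to operate on and falls away. The whole of Section 8 is the default interest on the base rent, defined by reference to Section 1, so Section 8 cannot stand once Section 1 is removed. Section 5 operates only by reference to Section 4, so it falls with Section 4. The whole of Section 6 is the liquidated-damages amount, defined by reference to Section 3, so Section 6 cannot stand once Section 3 is removed. Section 7 is a severability clause and preserves every provision that can still be given independent effect. Only Section 7 remains in effect.

1, 2, 3, 4, 5, 6, 8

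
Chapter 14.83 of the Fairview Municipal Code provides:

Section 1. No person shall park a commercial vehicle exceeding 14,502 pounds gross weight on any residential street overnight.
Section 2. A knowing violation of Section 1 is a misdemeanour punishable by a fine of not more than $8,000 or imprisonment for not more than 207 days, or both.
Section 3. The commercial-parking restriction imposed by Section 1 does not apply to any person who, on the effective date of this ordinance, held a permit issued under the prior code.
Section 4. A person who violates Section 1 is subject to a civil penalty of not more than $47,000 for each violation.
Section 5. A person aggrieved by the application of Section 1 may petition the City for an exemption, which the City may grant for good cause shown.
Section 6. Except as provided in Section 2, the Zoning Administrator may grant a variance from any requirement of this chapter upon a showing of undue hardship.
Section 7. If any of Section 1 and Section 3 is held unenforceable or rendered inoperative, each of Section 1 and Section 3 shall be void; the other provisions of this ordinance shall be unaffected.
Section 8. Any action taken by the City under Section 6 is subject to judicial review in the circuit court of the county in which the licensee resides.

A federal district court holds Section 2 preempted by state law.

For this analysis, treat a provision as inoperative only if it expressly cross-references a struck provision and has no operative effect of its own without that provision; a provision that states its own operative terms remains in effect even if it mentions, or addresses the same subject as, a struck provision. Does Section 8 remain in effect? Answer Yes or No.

Yes

Section 2 is struck. Section 6 mentions Section 2 but its own obligation stands independently of Section 2, so Section 6 is not affected. No other provision's operative terms depend on Section 2. Section 7 ties Section 1 and Section 3 together, but none of those is affected here; the remaining provisions continue in force under Section 7. That leaves Section 1, Section 3, Section 4, Section 5, Section 6, Section 7, and Section 8 in effect. Section 8 is among the surviving provisions, so the answer is yes.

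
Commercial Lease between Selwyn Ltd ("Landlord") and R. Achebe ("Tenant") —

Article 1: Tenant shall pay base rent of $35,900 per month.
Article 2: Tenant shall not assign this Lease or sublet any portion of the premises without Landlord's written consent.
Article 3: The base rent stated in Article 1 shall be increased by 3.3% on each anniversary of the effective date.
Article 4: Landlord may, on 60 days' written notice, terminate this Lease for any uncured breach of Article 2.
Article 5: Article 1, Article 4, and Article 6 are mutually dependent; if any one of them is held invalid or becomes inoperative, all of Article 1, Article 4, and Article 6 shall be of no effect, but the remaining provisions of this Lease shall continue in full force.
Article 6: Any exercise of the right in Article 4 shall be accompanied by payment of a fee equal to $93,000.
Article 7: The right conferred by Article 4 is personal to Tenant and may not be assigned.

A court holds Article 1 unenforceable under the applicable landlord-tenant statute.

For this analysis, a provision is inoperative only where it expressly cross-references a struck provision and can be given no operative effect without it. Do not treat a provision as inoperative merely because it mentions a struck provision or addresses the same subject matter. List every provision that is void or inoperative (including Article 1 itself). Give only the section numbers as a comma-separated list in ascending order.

1, 3, 4, 6, 7

Article 1 is struck. Article 3 has no operative effect of its own apart from Article 1 and is therefore inoperative. Article 5 declares Article 1, Article 4, and Article 6 mutually dependent; since one of them has fallen, all of them are of no effect. That brings down Article 4 and Article 6 as well. Article 7 in turn depends solely on a provision now struck and likewise falls. The remainder continues in force under Article 5. Article 2 and Article 5 remain in effect.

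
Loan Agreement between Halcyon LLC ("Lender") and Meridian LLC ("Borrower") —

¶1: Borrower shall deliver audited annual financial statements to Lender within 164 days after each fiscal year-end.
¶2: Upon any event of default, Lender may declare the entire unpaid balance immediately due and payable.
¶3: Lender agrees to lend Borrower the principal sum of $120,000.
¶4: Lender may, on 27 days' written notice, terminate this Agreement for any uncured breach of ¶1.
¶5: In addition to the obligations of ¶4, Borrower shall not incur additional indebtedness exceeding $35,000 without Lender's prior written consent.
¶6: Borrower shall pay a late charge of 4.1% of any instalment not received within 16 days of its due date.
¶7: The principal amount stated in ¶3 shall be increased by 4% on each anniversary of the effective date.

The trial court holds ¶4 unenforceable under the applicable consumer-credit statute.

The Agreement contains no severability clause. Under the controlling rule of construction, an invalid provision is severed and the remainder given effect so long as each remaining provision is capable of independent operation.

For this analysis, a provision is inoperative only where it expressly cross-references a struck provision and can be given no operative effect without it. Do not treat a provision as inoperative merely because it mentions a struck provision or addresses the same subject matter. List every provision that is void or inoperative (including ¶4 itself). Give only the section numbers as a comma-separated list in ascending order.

4

¶4 is struck. Although ¶5 refers to ¶4, its operative terms do not depend on ¶4, so it remains in effect. Nothing else in the Agreement is defined by reference to ¶4. With no severability clause, the stated default rule severs what cannot stand and enforces each remaining provision that can operate on its own. The provisions still in force are ¶1, ¶2, ¶3, ¶5, ¶6, and ¶7.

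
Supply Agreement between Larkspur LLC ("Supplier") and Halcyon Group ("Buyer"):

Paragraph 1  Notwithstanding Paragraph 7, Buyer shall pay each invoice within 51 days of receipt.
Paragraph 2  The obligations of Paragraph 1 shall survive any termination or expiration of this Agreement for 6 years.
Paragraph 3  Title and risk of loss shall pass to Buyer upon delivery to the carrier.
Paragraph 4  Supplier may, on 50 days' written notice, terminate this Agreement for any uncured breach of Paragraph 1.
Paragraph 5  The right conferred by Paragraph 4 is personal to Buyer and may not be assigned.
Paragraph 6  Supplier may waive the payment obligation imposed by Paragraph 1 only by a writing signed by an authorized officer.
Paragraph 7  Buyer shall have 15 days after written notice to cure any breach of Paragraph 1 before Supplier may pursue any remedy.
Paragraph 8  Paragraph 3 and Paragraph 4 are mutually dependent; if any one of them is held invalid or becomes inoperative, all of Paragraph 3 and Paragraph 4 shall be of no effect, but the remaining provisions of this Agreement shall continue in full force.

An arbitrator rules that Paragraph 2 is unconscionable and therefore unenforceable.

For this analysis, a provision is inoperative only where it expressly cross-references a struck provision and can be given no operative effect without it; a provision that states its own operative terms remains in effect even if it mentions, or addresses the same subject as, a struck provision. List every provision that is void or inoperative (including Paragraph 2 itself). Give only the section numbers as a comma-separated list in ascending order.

2

Paragraph 2 is struck. Nothing else in the Agreement is defined by reference to Paragraph 2. Paragraph 8 ties Paragraph 3 and Paragraph 4 together, but none of those is affected here; the remaining provisions continue in force under Paragraph 8. That leaves Paragraph 1, Paragraph 3, Paragraph 4, Paragraph 5, Paragraph 6, Paragraph 7, and Paragraph 8 in effect.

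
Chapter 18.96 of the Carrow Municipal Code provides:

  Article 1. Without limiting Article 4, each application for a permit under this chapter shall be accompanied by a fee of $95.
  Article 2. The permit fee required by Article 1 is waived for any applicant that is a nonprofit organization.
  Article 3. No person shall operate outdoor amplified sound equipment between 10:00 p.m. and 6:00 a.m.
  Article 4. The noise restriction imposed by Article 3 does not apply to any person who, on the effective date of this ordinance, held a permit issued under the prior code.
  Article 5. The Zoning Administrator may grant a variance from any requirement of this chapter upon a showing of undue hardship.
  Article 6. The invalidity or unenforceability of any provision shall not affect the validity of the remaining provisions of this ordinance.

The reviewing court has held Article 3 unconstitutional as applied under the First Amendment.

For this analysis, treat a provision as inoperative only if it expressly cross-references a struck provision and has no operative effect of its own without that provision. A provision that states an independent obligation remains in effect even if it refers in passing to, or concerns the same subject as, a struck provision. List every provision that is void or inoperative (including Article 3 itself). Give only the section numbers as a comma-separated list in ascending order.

3, 4

Article 3 is struck. Article 4 operates only by reference to Article 3, so it falls with Article 3. Article 1 mentions Article 4 but its own obligation stands independently of Article 4, so Article 1 is not affected. Article 6 is a severability clause and preserves every provision that can still be given independent effect. That leaves Article 1, Article 2, Article 5, and Article 6 in effect.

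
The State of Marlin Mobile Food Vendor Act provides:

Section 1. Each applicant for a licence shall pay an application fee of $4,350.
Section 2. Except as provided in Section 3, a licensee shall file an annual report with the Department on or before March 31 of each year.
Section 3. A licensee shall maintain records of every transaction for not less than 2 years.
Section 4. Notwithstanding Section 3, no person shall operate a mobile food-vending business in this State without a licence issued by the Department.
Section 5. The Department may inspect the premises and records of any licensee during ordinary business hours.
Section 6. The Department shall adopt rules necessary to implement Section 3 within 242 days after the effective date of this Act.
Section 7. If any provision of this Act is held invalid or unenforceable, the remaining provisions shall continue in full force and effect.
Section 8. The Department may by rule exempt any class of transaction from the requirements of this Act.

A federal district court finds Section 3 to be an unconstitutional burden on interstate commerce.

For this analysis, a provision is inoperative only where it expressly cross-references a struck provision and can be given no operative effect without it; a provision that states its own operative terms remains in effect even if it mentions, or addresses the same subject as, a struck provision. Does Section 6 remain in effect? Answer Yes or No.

Section 3 is struck. The only function of Section 6 is the rulemaking mandate for Section 3, so it cannot stand once Section 3 is removed. Although Section 2 refers to Section 3, its operative terms do not depend on Section 3, so it remains in effect. Section 4 mentions Section 3 but its own obligation stands independently of Section 3, so Section 4 is not affected. Section 7 is a severability clause and preserves every provision that can still be given independent effect. Section 1, Section 2, Section 4, Section 5, Section 7, and Section 8 remain in effect. Section 6 is among the inoperative provisions, so the answer is no.

No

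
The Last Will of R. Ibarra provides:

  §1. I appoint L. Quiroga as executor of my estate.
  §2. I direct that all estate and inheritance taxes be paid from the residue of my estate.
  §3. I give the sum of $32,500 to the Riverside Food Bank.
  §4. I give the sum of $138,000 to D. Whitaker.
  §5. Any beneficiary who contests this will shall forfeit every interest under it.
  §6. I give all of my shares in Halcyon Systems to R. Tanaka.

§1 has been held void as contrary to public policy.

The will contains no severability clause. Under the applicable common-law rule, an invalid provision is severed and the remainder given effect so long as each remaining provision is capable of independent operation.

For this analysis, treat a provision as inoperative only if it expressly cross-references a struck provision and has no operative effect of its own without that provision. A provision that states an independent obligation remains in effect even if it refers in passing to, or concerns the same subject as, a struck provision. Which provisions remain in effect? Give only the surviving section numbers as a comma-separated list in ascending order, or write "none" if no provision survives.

§1 is struck. Nothing else in the will is defined by reference to §1. With no severability clause, the stated default rule severs what cannot stand and enforces each remaining provision that can operate on its own. That leaves §2, §3, §4, §5, and §6 in effect.

2, 3, 4, 5, 6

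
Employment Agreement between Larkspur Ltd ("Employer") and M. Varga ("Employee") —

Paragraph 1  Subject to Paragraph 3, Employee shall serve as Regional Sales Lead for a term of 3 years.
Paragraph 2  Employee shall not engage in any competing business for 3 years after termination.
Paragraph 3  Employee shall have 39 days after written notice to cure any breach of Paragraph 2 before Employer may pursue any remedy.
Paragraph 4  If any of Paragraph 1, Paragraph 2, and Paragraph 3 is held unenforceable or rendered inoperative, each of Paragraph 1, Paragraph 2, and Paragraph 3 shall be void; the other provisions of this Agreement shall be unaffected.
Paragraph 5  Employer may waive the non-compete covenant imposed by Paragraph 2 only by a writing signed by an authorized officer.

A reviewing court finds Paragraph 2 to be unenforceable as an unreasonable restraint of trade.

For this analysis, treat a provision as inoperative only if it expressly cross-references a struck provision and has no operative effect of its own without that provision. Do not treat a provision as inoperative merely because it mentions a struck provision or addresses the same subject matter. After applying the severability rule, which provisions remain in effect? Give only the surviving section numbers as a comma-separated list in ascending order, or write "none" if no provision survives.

4

Paragraph 2 is struck. Paragraph 3 has no operative effect of its own apart from Paragraph 2 and is therefore inoperative. Paragraph 5 merely fixes the waiver condition for Paragraph 2; with Paragraph 2 gone it has nothing to operate on and falls away. Paragraph 4 declares Paragraph 1, Paragraph 2, and Paragraph 3 mutually dependent; since one of them has fallen, all of them are of no effect. That brings down Paragraph 1 as well. The remainder continues in force under Paragraph 4. Only Paragraph 4 remains in effect.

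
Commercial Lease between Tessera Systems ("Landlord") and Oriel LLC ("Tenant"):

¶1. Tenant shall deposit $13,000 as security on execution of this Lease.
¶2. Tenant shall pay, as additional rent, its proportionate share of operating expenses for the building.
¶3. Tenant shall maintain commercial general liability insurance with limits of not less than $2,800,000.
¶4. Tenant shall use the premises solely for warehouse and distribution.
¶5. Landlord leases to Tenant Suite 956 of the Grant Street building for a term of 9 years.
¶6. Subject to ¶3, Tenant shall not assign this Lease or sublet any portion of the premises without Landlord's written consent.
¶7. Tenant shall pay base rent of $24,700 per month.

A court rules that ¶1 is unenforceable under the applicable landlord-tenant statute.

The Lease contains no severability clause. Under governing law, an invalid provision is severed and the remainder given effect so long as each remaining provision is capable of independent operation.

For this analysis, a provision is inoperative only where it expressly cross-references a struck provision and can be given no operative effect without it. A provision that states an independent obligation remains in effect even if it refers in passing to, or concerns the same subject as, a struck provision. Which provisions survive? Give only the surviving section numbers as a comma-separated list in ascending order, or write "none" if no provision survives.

2, 3, 4, 5, 6, 7

¶1 is struck. No other provision's operative terms depend on ¶1. Under the stated default rule, only provisions that cannot operate independently fall away; the rest are enforced. The provisions still in force are ¶2, ¶3, ¶4, ¶5, ¶6, and ¶7.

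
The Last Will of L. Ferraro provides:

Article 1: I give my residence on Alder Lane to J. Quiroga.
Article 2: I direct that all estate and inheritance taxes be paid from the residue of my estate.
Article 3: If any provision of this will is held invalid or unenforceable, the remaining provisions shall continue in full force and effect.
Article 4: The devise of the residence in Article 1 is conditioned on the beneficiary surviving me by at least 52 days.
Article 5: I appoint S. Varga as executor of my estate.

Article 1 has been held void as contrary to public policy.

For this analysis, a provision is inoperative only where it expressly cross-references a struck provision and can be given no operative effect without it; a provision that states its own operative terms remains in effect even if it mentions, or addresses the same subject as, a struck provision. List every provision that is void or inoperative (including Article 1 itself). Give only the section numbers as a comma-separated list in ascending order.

Article 1 is struck. Article 4 merely fixes the survivorship condition on Article 1; with Article 1 gone it has nothing to operate on and falls away. Article 3 is a severability clause and preserves every provision that can still be given independent effect. That leaves Article 2, Article 3, and Article 5 in effect.

1, 4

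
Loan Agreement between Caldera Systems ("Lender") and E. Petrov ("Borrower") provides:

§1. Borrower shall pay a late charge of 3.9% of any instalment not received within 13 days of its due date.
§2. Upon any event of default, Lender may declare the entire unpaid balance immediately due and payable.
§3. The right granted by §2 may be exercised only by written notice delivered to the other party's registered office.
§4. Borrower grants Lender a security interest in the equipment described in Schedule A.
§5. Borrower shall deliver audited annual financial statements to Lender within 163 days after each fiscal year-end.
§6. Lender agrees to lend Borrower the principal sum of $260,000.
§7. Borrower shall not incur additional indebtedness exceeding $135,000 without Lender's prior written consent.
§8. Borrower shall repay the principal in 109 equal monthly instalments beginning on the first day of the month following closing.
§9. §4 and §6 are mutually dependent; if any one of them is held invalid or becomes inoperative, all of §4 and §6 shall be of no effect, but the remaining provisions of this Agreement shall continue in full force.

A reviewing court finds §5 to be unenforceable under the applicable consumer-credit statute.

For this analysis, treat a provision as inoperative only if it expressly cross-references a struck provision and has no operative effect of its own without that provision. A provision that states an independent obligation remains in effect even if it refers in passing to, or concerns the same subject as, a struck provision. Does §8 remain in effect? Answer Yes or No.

Yes

§5 is struck. Nothing else in the Agreement is defined by reference to §5. §9 ties §4 and §6 together, but none of those is affected here; the remaining provisions continue in force under §9. §1, §2, §3, §4, §6, §7, §8, and §9 remain in effect. §8 is among the surviving provisions, so the answer is yes.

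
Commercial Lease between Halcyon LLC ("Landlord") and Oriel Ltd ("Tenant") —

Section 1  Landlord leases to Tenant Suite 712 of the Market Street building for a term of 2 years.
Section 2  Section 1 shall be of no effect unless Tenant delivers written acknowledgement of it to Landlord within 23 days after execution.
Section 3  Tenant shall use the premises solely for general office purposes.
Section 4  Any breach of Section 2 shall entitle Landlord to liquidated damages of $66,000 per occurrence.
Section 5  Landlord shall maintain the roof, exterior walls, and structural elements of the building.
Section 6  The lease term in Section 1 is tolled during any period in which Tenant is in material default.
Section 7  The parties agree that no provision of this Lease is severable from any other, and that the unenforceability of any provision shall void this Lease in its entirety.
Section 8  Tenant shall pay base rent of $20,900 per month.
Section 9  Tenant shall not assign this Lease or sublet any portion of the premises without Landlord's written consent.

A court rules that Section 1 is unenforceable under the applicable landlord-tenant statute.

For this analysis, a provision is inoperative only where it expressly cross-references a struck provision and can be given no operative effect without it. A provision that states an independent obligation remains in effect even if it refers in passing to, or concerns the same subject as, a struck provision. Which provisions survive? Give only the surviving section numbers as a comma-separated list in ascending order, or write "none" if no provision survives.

none

Section 1 is struck. Section 2 merely fixes the acknowledgement condition for Section 1; with Section 1 gone it has nothing to operate on and falls away. Section 6 has no operative effect of its own apart from Section 1 and is therefore inoperative. Section 4 does nothing except set the liquidated-damages amount by reference to Section 2; with Section 2 gone it has no independent effect and is inoperative. Section 7 provides that the Lease is not severable, so the invalidity of any one provision voids the entire Lease. No provision of the Lease survives.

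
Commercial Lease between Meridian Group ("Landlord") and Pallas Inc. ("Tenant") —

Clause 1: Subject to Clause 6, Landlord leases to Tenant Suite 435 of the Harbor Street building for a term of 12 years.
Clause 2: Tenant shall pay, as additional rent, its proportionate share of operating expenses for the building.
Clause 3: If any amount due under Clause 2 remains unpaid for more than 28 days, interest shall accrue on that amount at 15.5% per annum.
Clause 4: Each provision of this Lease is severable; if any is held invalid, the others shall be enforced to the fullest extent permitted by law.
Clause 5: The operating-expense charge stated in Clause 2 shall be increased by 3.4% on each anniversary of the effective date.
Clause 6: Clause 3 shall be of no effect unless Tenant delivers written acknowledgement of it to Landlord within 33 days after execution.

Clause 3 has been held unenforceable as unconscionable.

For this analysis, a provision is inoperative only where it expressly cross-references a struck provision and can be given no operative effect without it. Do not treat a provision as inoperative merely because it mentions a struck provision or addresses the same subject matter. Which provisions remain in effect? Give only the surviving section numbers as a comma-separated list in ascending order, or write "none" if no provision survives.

Clause 3 is struck. Clause 6 merely fixes the acknowledgement condition for Clause 3; with Clause 3 gone it has nothing to operate on and falls away. Clause 1 mentions Clause 6 but its own obligation stands independently of Clause 6, so Clause 1 is not affected. Clause 4 is a severability clause and preserves every provision that can still be given independent effect. That leaves Clause 1, Clause 2, Clause 4, and Clause 5 in effect.

1, 2, 4, 5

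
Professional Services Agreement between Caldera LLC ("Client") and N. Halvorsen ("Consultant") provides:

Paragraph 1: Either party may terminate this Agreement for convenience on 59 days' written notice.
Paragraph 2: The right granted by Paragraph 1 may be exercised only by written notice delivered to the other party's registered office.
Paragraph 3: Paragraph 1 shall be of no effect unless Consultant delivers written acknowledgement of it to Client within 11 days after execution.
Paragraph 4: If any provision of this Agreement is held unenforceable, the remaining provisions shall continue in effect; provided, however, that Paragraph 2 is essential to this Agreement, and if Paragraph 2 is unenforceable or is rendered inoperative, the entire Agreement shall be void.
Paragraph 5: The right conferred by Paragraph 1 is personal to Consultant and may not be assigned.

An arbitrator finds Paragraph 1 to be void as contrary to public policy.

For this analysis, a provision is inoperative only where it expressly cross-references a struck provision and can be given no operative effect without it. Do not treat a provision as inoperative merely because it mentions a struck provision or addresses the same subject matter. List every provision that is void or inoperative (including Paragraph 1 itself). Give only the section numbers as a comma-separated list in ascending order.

1, 2, 3, 4, 5

Paragraph 1 is struck. The only function of Paragraph 2 is the notice requirement for Paragraph 1, so it cannot stand once Paragraph 1 is removed. The only function of Paragraph 3 is the acknowledgement condition for Paragraph 1, so it cannot stand once Paragraph 1 is removed. Paragraph 5 has no operative effect of its own apart from Paragraph 1 and is therefore inoperative. Paragraph 4 makes Paragraph 2 an essential term, and Paragraph 2 has been rendered inoperative by the cascade; under Paragraph 4, the entire Agreement is therefore void. No provision of the Agreement survives.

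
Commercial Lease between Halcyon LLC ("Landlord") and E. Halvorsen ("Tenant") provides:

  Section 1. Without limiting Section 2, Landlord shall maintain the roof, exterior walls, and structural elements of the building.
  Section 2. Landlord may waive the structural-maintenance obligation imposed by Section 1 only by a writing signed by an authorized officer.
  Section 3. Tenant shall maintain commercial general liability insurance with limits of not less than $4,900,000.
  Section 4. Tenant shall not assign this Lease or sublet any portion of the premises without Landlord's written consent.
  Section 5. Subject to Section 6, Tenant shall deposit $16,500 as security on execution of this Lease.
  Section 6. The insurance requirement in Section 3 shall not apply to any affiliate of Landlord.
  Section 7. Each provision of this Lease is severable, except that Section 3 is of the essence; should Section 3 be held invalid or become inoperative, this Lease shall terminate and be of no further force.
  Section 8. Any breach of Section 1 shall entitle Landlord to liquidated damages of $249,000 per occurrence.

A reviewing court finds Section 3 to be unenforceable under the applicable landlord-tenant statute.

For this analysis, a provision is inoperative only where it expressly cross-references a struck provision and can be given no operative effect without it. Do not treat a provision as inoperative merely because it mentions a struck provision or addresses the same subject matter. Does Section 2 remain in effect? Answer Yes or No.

No

Section 3 is struck. Section 6 does nothing except set the carve-out from the insurance requirement by reference to Section 3; with Section 3 gone it has no independent effect and is inoperative. Section 7 makes Section 3 an essential term, and Section 3 is the provision held invalid; under Section 7, the entire Lease is therefore void. No provision of the Lease survives. Section 2 is among the inoperative provisions, so the answer is no.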